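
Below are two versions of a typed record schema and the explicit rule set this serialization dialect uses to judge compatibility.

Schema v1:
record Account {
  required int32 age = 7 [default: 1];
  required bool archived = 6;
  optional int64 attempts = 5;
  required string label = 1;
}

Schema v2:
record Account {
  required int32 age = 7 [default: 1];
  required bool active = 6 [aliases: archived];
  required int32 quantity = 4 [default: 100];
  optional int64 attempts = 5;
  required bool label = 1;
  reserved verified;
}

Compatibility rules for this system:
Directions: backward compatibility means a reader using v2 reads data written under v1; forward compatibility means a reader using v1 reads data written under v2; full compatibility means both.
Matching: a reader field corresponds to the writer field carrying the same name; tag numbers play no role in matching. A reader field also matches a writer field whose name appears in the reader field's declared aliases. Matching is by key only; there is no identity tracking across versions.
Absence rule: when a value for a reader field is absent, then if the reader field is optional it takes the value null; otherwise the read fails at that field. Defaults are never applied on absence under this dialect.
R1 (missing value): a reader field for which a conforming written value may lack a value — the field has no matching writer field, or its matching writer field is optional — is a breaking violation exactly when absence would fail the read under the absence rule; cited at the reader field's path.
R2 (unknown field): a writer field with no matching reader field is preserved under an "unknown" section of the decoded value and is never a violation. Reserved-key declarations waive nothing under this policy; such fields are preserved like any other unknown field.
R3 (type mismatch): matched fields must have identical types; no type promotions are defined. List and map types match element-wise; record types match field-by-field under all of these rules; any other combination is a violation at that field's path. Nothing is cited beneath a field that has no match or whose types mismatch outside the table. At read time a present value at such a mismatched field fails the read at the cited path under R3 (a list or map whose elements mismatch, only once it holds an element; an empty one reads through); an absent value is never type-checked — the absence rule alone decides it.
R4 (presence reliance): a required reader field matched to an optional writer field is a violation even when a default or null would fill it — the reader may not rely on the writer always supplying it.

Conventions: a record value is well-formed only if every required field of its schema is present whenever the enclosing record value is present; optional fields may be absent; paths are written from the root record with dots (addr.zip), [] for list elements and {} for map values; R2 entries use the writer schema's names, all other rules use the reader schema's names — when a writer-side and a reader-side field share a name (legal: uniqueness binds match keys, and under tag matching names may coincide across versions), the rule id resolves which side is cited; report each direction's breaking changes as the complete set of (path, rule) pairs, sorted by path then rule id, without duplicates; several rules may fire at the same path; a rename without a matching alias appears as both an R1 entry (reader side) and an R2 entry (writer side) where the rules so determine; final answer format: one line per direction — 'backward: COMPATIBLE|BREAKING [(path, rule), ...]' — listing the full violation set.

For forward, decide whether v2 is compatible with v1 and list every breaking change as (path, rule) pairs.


forward: BREAKING [(archived, R1), (label, R3)]

the writer's type comes first in each Account pair
forward pass over Account, reader schema v1, writer schema v2:
  int32 -> int32, writer required: age aligns to age
  archived has no writer counterpart
  int64 -> int64, writer optional: attempts aligns to attempts
  bool -> string, writer required: label aligns to label
  writer active: unknown to reader
  writer quantity: unknown to reader
  rule R1 violated at archived
  rule R3 violated at label
  forward on Account therefore BREAKING (2)
ruling out the remaining Account differences:
  added field quantity to record Account: required int32, tag 4, default 100 (in v2 it sits immediately before attempts) -> its effect on Account is confined to the backward direction, not asked


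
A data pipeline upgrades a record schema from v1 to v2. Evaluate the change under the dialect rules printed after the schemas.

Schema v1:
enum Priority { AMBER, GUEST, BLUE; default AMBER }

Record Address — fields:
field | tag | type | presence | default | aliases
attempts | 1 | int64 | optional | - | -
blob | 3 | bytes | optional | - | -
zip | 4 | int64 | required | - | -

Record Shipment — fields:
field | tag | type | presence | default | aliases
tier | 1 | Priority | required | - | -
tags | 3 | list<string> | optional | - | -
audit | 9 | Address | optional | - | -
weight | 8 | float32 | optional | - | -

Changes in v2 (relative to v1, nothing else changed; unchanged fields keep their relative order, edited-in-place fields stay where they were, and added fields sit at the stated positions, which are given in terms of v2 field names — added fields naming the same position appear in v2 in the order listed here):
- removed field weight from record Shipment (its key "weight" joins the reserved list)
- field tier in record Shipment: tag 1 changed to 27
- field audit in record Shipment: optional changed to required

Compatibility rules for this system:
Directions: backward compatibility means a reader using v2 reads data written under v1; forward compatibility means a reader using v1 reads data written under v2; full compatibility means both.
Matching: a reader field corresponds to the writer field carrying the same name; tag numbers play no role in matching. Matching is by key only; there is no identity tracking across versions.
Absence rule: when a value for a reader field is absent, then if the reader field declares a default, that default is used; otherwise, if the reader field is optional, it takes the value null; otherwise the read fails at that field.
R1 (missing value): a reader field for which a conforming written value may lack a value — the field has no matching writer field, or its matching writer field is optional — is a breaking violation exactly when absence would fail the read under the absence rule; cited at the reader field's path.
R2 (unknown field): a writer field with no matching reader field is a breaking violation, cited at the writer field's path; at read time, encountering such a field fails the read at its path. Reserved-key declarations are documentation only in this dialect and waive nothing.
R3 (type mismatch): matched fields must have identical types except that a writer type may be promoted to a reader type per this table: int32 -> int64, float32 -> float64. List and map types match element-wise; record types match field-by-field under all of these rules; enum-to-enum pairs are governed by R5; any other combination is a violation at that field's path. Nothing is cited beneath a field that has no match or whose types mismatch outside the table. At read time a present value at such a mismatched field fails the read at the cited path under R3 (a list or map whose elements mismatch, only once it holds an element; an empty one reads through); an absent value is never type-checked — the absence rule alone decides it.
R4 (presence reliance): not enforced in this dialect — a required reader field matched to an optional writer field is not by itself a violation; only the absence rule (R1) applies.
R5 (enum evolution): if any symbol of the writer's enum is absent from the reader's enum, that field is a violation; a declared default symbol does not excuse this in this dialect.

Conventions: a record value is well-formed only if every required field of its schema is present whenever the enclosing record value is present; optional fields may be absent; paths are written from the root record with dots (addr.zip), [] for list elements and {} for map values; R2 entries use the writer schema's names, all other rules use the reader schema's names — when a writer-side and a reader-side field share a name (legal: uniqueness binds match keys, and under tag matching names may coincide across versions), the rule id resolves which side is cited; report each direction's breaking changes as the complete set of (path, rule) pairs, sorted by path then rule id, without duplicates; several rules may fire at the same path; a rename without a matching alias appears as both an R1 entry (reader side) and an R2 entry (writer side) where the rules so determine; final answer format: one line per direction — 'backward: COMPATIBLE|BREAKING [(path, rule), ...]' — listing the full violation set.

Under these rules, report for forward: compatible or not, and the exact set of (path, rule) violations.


in Shipment below, arrows point writer -> reader
checking forward for Shipment: reader v1 against writer v2:
  tier <- tier (Priority -> Priority, writer required)
  tags <- tags (list<string> -> list<string>, writer optional)
  audit <- audit (Address -> Address, writer required)
  weight has no writer counterpart
  audit.attempts <- audit.attempts (int64 -> int64, writer optional)
  audit.blob <- audit.blob (bytes -> bytes, writer optional)
  audit.zip <- audit.zip (int64 -> int64, writer required)
  => forward: COMPATIBLE
the rest of the Shipment diff is inert for this question:
  removed field weight from record Shipment (its key "weight" joins the reserved list) -> its effect on Shipment is confined to the backward direction, not asked
  field tier in record Shipment: tag 1 changed to 27 -> triggers nothing under Shipment's printed rules — same verdict
  field audit in record Shipment: optional changed to required -> its effect on Shipment is confined to the backward direction, not asked

forward: COMPATIBLE []


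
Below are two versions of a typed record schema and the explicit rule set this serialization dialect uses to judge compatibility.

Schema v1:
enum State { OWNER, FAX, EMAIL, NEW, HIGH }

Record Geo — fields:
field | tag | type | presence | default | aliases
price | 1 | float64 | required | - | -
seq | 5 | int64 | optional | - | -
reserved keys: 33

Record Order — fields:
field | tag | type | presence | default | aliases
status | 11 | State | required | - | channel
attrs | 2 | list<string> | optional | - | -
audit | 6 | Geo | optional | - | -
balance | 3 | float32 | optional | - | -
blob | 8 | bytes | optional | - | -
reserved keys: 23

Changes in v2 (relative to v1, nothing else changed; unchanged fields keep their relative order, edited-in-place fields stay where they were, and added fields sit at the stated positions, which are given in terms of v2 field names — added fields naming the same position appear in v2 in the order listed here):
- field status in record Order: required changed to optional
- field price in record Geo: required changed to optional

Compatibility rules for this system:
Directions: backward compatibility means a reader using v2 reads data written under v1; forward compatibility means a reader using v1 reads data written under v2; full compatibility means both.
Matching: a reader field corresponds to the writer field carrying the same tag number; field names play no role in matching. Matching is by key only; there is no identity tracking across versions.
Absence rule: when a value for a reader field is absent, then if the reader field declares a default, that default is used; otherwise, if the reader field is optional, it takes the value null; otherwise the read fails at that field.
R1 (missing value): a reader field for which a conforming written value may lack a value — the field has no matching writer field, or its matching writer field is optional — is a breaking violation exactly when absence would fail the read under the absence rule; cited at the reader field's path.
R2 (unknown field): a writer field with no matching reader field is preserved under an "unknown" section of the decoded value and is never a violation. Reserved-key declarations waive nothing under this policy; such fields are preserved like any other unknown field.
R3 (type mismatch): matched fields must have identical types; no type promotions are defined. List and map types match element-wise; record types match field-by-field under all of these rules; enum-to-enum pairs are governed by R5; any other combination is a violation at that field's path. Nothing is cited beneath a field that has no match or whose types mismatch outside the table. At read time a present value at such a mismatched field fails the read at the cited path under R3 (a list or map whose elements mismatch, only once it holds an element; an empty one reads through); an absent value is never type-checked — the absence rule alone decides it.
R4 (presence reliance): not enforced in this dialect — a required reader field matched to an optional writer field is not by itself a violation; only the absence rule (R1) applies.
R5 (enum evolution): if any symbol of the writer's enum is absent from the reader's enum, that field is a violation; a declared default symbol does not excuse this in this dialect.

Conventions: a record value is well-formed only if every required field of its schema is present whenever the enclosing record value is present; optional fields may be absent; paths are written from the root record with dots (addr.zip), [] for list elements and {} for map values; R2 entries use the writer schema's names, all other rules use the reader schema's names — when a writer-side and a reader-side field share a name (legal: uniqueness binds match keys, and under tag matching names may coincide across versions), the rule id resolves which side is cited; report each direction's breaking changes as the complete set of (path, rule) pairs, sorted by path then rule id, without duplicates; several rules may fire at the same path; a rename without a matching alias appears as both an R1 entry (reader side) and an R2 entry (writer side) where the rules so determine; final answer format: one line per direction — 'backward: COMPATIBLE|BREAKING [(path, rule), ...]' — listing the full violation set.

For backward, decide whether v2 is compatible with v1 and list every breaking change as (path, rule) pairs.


backward: COMPATIBLE []

each type pair in Order: writer, then reader
backward pass over Order, reader schema v2, writer schema v1:
  State -> State, writer required: status aligns to status
  list<string> -> list<string>, writer optional: attrs aligns to attrs
  Geo -> Geo, writer optional: audit aligns to audit
  float32 -> float32, writer optional: balance aligns to balance
  bytes -> bytes, writer optional: blob aligns to blob
  float64 -> float64, writer required: audit.price aligns to audit.price
  int64 -> int64, writer optional: audit.seq aligns to audit.seq
  => backward verdict for Order: COMPATIBLE, no violations
diffs on Order not affecting the asked answer:
  field status in record Order: required changed to optional -> affects forward compatibility only, which is not asked
  field price in record Geo: required changed to optional -> affects forward compatibility only, which is not asked


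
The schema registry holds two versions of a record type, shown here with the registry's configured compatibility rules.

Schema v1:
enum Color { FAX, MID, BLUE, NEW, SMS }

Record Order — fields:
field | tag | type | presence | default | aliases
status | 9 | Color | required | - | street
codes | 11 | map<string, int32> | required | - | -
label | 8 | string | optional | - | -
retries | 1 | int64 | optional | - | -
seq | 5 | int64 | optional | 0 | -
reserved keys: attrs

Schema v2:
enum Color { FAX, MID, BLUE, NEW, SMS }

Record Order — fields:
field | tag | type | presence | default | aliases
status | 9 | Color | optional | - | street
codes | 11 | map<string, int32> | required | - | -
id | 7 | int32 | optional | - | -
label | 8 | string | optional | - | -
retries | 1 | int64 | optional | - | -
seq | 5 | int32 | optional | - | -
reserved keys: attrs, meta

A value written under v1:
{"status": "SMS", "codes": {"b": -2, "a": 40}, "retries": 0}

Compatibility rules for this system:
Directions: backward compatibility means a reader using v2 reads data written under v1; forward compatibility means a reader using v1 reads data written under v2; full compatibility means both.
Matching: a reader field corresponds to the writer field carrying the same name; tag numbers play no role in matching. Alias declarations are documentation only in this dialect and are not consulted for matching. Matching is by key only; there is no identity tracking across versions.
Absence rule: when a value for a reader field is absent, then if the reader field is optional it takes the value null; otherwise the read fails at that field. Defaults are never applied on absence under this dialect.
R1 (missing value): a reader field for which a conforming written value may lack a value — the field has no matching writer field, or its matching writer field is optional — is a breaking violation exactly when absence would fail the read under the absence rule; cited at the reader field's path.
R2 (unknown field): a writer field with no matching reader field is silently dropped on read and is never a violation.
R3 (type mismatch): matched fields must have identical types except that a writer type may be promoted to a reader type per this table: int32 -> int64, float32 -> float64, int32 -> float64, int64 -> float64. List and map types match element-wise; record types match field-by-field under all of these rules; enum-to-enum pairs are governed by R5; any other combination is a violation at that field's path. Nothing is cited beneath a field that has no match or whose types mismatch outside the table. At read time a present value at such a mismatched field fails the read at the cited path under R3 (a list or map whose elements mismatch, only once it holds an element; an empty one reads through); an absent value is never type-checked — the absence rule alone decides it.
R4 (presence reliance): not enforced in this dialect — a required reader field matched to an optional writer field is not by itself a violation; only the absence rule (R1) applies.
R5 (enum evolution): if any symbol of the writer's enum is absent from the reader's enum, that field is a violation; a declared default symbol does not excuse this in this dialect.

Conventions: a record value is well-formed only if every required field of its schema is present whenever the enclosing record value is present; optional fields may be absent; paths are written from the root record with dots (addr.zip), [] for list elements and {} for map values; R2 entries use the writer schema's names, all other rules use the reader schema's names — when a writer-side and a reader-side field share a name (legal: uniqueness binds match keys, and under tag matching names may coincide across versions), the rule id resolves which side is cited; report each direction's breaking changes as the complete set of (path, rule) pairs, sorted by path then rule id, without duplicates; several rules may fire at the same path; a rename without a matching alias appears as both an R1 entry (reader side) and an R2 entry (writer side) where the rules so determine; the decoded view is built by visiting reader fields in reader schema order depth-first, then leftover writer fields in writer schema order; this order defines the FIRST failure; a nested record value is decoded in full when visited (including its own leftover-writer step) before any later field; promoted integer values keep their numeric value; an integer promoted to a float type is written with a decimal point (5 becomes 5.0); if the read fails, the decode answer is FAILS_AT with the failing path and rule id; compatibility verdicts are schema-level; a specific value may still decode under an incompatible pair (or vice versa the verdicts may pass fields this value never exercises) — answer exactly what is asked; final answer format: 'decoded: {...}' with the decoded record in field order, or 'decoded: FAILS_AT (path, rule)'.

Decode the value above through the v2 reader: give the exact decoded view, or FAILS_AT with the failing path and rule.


each type pair in Order: writer, then reader
migrating the Order value to v2:
  status := "SMS"
  codes := {"b": -2, "a": 40}
  id := null (not supplied -> null)
  label := null (not supplied -> null)
  retries := 0
  seq := null (not supplied -> null)
  => decoded: {"status": "SMS", "codes": {"b": -2, "a": 40}, "id": null, "label": null, "retries": 0, "seq": null}
the other Order changes do not affect what is asked:
  field seq in record Order: type int64 changed to int32 (its default is dropped) -> matters for Order compatibility verdicts, not for this value's decode
  field status in record Order: required changed to optional -> matters for Order compatibility verdicts, not for this value's decode

decoded: {"status": "SMS", "codes": {"b": -2, "a": 40}, "id": null, "label": null, "retries": 0, "seq": null}


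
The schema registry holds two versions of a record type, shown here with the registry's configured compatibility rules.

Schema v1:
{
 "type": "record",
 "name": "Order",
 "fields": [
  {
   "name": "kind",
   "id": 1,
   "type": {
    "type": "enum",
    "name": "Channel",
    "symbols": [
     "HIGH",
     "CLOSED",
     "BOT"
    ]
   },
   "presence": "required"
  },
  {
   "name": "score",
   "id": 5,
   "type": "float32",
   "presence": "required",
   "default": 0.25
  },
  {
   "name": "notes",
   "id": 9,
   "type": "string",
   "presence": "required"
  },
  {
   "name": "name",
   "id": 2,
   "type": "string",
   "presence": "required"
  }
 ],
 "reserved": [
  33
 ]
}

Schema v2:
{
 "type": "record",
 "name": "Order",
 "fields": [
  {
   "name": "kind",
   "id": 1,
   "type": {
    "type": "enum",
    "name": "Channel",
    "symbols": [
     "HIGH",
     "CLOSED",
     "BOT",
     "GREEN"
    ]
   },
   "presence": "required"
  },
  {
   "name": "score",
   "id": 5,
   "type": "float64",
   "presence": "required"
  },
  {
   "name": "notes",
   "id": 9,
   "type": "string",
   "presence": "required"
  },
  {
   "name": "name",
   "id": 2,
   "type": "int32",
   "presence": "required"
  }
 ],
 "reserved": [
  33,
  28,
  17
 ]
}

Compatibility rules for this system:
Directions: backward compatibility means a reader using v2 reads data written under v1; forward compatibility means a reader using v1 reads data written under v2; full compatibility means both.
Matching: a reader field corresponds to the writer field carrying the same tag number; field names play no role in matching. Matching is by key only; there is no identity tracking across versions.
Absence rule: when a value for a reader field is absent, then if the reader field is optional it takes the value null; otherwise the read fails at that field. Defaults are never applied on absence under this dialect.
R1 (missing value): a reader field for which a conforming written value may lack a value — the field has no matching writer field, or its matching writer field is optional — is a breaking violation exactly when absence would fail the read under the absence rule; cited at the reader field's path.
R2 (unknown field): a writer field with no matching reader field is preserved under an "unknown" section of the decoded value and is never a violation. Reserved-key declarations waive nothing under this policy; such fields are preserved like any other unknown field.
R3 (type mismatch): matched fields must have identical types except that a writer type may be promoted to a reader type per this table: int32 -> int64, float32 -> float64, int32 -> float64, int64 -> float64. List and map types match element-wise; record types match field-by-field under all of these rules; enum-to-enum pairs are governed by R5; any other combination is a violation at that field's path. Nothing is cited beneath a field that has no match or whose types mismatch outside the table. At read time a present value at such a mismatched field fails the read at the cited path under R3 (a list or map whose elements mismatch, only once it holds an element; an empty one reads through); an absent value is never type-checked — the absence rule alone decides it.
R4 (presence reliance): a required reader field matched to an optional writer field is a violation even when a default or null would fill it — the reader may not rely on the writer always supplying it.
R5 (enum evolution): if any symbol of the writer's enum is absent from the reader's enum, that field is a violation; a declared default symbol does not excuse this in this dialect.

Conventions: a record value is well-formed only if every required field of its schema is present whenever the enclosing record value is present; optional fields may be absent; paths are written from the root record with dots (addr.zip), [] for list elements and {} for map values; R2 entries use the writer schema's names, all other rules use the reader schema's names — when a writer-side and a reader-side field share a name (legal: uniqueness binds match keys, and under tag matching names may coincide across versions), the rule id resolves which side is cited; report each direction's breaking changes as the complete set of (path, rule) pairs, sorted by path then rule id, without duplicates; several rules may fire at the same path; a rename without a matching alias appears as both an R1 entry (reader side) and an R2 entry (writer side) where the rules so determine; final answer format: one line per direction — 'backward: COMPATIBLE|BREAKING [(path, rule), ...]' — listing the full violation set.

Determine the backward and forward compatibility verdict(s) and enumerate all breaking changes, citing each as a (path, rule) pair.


backward: BREAKING [(name, R3)]; forward: BREAKING [(kind, R5), (name, R3), (score, R3)]

the writer's type comes first in each Order pair
backward pass over Order, reader schema v2, writer schema v1:
  kind <- kind (Channel -> Channel, writer required)
  score <- score (float32 -> float64, writer required)
  notes <- notes (string -> string, writer required)
  name <- name (string -> int32, writer required)
  rule R3 violated at name
  => backward: BREAKING (1)
forward pass over Order, reader schema v1, writer schema v2:
  kind <- kind (Channel -> Channel, writer required)
  score <- score (float64 -> float32, writer required)
  notes <- notes (string -> string, writer required)
  name <- name (int32 -> string, writer required)
  rule R5 violated at kind
  rule R3 violated at name
  rule R3 violated at score
  => forward: BREAKING (3)


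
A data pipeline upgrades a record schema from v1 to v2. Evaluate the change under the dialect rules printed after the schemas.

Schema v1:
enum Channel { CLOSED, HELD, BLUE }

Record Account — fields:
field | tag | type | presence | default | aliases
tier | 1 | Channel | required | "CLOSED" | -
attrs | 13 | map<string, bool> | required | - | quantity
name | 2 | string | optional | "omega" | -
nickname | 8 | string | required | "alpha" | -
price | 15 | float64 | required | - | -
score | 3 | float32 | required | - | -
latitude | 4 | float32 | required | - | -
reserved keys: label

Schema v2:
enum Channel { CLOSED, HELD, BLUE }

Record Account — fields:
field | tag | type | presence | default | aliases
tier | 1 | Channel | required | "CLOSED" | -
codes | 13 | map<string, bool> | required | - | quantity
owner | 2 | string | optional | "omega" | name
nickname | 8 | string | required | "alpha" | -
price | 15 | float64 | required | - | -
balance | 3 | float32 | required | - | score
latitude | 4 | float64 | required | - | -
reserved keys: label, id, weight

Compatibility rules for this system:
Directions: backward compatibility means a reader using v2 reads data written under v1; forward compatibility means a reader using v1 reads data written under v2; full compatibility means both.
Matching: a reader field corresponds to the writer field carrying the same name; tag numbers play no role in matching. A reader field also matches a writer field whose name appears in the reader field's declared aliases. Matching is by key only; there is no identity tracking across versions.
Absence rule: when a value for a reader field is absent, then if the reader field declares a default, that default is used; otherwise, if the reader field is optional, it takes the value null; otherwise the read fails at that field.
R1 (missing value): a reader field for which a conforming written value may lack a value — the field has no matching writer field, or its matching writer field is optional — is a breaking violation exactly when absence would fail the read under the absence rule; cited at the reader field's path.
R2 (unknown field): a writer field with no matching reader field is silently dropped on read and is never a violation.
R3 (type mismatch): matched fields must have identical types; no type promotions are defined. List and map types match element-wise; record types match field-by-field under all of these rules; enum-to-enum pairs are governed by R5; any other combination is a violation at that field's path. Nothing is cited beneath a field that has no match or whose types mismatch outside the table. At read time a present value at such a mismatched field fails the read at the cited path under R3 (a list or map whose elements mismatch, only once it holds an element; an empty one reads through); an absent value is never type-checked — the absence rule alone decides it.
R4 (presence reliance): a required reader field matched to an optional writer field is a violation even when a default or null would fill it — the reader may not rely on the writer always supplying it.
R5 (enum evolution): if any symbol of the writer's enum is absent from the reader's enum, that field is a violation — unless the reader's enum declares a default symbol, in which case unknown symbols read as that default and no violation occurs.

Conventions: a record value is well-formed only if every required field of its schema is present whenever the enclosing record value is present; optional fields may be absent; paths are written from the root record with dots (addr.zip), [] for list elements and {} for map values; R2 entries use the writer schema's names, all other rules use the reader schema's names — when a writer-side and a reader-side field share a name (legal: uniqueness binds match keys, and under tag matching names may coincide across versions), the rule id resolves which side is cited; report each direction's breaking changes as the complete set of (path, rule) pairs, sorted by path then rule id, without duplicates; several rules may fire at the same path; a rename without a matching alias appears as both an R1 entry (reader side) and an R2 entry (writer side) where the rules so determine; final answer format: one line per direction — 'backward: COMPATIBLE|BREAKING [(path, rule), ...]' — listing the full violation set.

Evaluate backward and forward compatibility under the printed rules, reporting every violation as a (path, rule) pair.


in Account below, arrows point writer -> reader
backward on Account — v2 reading data written by v1:
  Channel -> Channel, writer required: tier aligns to tier
  codes: no writer-side match
  string -> string, writer optional: owner aligns to name
  string -> string, writer required: nickname aligns to nickname
  float64 -> float64, writer required: price aligns to price
  float32 -> float32, writer required: balance aligns to score
  float32 -> float64, writer required: latitude aligns to latitude
  leftover writer field: attrs
  violation R1 at codes
  violation R3 at latitude
  => 2 violation(s): backward is BREAKING for Account
forward on Account — v1 reading data written by v2:
  Channel -> Channel, writer required: tier aligns to tier
  attrs: no writer-side match
  name: no writer-side match
  string -> string, writer required: nickname aligns to nickname
  float64 -> float64, writer required: price aligns to price
  score: no writer-side match
  float64 -> float32, writer required: latitude aligns to latitude
  leftover writer field: codes
  leftover writer field: owner
  leftover writer field: balance
  violation R1 at attrs
  violation R3 at latitude
  violation R1 at score
  => 3 violation(s): forward is BREAKING for Account

backward: BREAKING [(codes, R1), (latitude, R3)]; forward: BREAKING [(attrs, R1), (latitude, R3), (score, R1)]


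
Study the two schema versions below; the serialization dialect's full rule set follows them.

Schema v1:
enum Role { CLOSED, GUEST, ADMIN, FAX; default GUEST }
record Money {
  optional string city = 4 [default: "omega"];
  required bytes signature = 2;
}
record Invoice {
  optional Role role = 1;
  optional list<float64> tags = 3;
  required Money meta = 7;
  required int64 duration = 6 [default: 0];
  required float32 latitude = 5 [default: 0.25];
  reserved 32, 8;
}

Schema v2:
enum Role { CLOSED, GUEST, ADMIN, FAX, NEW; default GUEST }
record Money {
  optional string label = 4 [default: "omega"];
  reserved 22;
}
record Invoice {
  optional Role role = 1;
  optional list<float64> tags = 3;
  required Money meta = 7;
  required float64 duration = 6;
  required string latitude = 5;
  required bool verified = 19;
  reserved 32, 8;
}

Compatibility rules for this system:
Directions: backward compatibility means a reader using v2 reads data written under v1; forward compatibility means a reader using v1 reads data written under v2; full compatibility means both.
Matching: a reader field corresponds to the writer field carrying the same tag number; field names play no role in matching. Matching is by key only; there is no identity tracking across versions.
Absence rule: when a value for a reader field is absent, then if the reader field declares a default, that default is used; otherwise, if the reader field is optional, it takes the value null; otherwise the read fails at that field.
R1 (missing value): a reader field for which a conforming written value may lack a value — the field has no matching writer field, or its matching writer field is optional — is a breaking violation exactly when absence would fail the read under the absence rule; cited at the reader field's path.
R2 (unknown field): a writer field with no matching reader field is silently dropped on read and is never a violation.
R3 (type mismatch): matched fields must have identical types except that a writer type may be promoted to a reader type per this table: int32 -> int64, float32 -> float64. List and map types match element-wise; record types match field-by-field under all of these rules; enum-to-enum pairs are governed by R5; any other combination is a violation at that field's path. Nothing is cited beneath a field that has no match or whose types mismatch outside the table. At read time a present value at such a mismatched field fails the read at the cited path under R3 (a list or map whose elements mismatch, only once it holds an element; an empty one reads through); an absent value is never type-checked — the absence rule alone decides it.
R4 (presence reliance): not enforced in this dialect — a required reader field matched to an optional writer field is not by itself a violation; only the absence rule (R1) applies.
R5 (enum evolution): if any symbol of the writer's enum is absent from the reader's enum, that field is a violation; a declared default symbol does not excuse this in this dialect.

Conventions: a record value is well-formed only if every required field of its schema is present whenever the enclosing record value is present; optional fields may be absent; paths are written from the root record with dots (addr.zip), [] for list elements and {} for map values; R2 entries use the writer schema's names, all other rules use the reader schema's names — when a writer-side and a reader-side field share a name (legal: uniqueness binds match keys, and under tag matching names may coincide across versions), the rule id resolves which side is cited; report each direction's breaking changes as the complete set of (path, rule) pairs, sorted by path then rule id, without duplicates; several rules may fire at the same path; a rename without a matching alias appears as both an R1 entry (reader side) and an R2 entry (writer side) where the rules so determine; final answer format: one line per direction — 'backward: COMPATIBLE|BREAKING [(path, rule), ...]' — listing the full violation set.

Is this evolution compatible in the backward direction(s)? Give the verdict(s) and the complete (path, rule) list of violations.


backward: BREAKING [(duration, R3), (latitude, R3), (verified, R1)]

the writer's type comes first in each Invoice pair
backward on Invoice — v2 reading data written by v1:
  role <- role (Role -> Role, writer optional)
  tags <- tags (list<float64> -> list<float64>, writer optional)
  meta <- meta (Money -> Money, writer required)
  duration <- duration (int64 -> float64, writer required)
  latitude <- latitude (float32 -> string, writer required)
  verified has no writer counterpart
  meta.label <- meta.city (string -> string, writer optional)
  leftover writer field: meta.signature
  violation R3 at duration
  violation R3 at latitude
  violation R1 at verified
  => 3 violation(s): backward is BREAKING for Invoice
diffs on Invoice not affecting the asked answer:
  enum Role (field role in record Invoice): symbol NEW added -> affects forward compatibility only, which is not asked
  removed field signature from record Money -> affects forward compatibility only, which is not asked
  renamed field city to label in record Money -> no rule fires on it in Invoice's dialect; the asked verdict holds


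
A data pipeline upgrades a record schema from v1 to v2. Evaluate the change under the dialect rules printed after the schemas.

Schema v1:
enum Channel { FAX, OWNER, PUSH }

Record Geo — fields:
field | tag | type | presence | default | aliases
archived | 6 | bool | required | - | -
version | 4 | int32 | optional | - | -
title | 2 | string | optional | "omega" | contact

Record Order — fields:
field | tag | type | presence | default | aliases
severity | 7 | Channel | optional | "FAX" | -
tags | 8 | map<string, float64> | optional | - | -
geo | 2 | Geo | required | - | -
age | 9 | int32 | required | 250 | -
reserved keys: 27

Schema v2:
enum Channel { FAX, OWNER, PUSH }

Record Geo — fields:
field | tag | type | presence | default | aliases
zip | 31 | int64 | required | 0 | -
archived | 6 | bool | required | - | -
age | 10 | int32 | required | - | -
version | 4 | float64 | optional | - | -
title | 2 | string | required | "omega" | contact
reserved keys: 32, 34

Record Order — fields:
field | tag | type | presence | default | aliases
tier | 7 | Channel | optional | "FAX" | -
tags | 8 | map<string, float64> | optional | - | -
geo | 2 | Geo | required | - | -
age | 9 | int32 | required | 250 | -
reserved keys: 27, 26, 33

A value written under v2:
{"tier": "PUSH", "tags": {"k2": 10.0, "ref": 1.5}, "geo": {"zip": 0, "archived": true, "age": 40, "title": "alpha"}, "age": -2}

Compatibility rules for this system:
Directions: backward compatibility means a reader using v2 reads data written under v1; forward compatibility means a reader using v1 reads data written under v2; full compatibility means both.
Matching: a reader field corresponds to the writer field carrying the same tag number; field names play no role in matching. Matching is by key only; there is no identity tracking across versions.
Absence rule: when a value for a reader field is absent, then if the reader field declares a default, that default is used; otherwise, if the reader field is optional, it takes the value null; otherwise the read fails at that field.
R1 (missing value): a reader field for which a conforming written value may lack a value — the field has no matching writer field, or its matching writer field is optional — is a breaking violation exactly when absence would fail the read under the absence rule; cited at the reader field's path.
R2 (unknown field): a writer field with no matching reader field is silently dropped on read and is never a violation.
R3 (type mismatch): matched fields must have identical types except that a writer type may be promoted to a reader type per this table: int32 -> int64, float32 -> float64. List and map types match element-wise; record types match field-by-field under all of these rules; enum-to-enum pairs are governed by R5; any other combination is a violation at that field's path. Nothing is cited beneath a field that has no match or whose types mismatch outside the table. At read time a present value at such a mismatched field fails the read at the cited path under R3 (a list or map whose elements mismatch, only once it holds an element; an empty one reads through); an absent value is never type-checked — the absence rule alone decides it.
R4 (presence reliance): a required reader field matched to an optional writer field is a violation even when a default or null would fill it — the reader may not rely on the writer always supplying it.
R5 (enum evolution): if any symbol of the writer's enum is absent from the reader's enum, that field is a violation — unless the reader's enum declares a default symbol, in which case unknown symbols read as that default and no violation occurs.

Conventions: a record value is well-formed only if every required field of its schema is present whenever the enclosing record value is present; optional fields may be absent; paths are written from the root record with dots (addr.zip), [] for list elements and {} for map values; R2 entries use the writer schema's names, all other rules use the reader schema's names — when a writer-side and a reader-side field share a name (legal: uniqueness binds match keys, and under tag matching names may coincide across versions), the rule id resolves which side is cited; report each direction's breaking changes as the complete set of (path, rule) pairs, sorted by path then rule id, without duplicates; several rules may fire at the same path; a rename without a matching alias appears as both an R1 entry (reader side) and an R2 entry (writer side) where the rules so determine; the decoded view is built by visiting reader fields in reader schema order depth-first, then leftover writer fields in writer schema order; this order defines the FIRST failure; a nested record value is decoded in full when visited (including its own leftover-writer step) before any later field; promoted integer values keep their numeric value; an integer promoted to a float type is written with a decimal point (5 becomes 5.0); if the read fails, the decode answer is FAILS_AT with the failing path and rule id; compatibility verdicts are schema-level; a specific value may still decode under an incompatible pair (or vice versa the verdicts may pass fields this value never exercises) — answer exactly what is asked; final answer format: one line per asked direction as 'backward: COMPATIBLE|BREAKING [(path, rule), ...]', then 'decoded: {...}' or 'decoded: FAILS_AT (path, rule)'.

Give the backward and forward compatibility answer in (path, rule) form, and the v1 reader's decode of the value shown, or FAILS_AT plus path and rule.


each type pair in Order: writer, then reader
backward pass over Order, reader schema v2, writer schema v1:
  tier: paired with writer severity (Channel -> Channel; writer optional)
  tags: paired with writer tags (map<string, float64> -> map<string, float64>; writer optional)
  geo: paired with writer geo (Geo -> Geo; writer required)
  age: paired with writer age (int32 -> int32; writer required)
  geo.zip: no writer-side match
  geo.archived: paired with writer geo.archived (bool -> bool; writer required)
  geo.age: no writer-side match
  geo.version: paired with writer geo.version (int32 -> float64; writer optional)
  geo.title: paired with writer geo.title (string -> string; writer optional)
  R1 fires at geo.age
  R4 fires at geo.title
  R3 fires at geo.version
  => backward verdict for Order: BREAKING, 3 violation(s)
forward pass over Order, reader schema v1, writer schema v2:
  severity: paired with writer tier (Channel -> Channel; writer optional)
  tags: paired with writer tags (map<string, float64> -> map<string, float64>; writer optional)
  geo: paired with writer geo (Geo -> Geo; writer required)
  age: paired with writer age (int32 -> int32; writer required)
  geo.archived: paired with writer geo.archived (bool -> bool; writer required)
  geo.version: paired with writer geo.version (float64 -> int32; writer optional)
  geo.title: paired with writer geo.title (string -> string; writer required)
  writer geo.zip: unknown to reader
  writer geo.age: unknown to reader
  R3 fires at geo.version
  => forward verdict for Order: BREAKING, 1 violation(s)
decode walk for Order under reader schema v1:
  severity := "PUSH" (from writer tier)
  tags := {"k2": 10.0, "ref": 1.5}
  geo.archived := true
  geo.version := null (not supplied -> null)
  geo.title := "alpha"
  writer geo.zip: unmatched, discarded
  writer geo.age: unmatched, discarded
  age := -2
  => decoded: {"severity": "PUSH", "tags": {"k2": 10.0, "ref": 1.5}, "geo": {"archived": true, "version": null, "title": "alpha"}, "age": -2}

backward: BREAKING [(geo.age, R1), (geo.title, R4), (geo.version, R3)]; forward: BREAKING [(geo.version, R3)]; decoded: {"severity": "PUSH", "tags": {"k2": 10.0, "ref": 1.5}, "geo": {"archived": true, "version": null, "title": "alpha"}, "age": -2}
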